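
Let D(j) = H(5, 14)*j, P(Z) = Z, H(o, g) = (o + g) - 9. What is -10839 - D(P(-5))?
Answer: -10789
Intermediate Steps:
H(o, g) = -9 + g + o (H(o, g) = (g + o) - 9 = -9 + g + o)
D(j) = 10*j (D(j) = (-9 + 14 + 5)*j = 10*j)
-10839 - D(P(-5)) = -10839 - 10*(-5) = -10839 - 1*(-50) = -10839 + 50 = -10789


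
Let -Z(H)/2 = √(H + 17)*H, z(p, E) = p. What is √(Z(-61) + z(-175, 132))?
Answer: √(-175 + 244*I*√11) ≈ 18.069 + 22.394*I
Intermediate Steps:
Z(H) = -2*H*√(17 + H) (Z(H) = -2*√(H + 17)*H = -2*√(17 + H)*H = -2*H*√(17 + H))
√(Z(-61) + z(-175, 132)) = √(-2*(-61)*√(17 - 61) - 175) = √(-2*(-61)*√(-44) - 175) = √(-2*(-61)*2*I*√11 - 175) = √(244*I*√11 - 175) = √(-175 + 244*I*√11)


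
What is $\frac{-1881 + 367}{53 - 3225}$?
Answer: $\frac{757}{1586} \approx 0.4773$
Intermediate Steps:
$\frac{-1881 + 367}{53 - 3225} = - \frac{1514}{-3172} = \left(-1514\right) \left(- \frac{1}{3172}\right) = \frac{757}{1586}$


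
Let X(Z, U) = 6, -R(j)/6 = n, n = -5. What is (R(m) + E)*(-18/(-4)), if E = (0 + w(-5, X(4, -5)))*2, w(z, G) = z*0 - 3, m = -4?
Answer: 108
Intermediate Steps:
R(j) = 30 (R(j) = -6*(-5) = 30)
w(z, G) = -3 (w(z, G) = 0 - 3 = -3)
E = -6 (E = (0 - 3)*2 = -3*2 = -6)
(R(m) + E)*(-18/(-4)) = (30 - 6)*(-18/(-4)) = 24*(-18*(-1/4)) = 24*(9/2) = 108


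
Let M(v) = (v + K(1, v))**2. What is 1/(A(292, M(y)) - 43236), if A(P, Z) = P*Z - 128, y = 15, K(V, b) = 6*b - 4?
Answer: 1/2935328 ≈ 3.4068e-7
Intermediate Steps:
K(V, b) = -4 + 6*b
M(v) = (-4 + 7*v)**2 (M(v) = (v + (-4 + 6*v))**2 = (-4 + 7*v)**2)
A(P, Z) = -128 + P*Z
1/(A(292, M(y)) - 43236) = 1/((-128 + 292*(-4 + 7*15)**2) - 43236) = 1/((-128 + 292*(-4 + 105)**2) - 43236) = 1/((-128 + 292*101**2) - 43236) = 1/((-128 + 292*10201) - 43236) = 1/((-128 + 2978692) - 43236) = 1/(2978564 - 43236) = 1/2935328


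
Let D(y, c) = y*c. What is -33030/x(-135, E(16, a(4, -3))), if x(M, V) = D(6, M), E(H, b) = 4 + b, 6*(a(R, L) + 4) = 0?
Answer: 367/9 ≈ 40.778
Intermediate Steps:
a(R, L) = -4 (a(R, L) = -4 + (1/6)*0 = -4 + 0 = -4)
D(y, c) = c*y
x(M, V) = 6*M (x(M, V) = M*6 = 6*M)
-33030/x(-135, E(16, a(4, -3))) = -33030/(6*(-135)) = -33030/(-810) = -33030*(-1/810) = 367/9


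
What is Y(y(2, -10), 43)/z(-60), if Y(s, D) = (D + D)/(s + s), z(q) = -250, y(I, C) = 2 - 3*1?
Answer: 43/250 ≈ 0.17200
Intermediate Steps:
y(I, C) = -1 (y(I, C) = 2 - 3 = -1)
Y(s, D) = D/s (Y(s, D) = (2*D)/((2*s)) = (2*D)*(1/(2*s)) = D/s)
Y(y(2, -10), 43)/z(-60) = (43/(-1))/(-250) = (43*(-1))*(-1/250) = -43*(-1/250) = 43/250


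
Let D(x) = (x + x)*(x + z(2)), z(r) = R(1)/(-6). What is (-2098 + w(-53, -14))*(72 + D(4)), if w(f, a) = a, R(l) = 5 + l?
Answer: -202752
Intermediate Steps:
z(r) = -1 (z(r) = (5 + 1)/(-6) = 6*(-1/6) = -1)
D(x) = 2*x*(-1 + x) (D(x) = (x + x)*(x - 1) = (2*x)*(-1 + x) = 2*x*(-1 + x))
(-2098 + w(-53, -14))*(72 + D(4)) = (-2098 - 14)*(72 + 2*4*(-1 + 4)) = -2112*(72 + 2*4*3) = -2112*(72 + 24) = -2112*96 = -202752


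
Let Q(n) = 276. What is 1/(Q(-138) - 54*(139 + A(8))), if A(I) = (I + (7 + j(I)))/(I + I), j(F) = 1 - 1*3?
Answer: -8/58191 ≈ -0.00013748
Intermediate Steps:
j(F) = -2 (j(F) = 1 - 3 = -2)
A(I) = (5 + I)/(2*I) (A(I) = (I + (7 - 2))/(I + I) = (I + 5)/((2*I)) = (5 + I)*(1/(2*I)) = (5 + I)/(2*I))
1/(Q(-138) - 54*(139 + A(8))) = 1/(276 - 54*(139 + (½)*(5 + 8)/8)) = 1/(276 - 54*(139 + (½)*(⅛)*13)) = 1/(276 - 54*(139 + 13/16)) = 1/(276 - 54*2237/16) = 1/(276 - 60399/8) = 1/(-58191/8) = -8/58191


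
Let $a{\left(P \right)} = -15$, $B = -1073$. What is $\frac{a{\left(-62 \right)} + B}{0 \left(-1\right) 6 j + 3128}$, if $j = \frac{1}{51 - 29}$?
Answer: $- \frac{8}{23} \approx -0.34783$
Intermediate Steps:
$j = \frac{1}{22} \approx 0.045455$
$\frac{a{\left(-62 \right)} + B}{0 \left(-1\right) 6 j + 3128} = \frac{-15 - 1073}{0 \left(-1\right) 6 \cdot \frac{1}{22} + 3128} = - \frac{1088}{0 \cdot 6 \cdot \frac{1}{22} + 3128} = - \frac{1088}{0 \cdot \frac{1}{22} + 3128} = - \frac{1088}{0 + 3128} = - \frac{1088}{3128} = \left(-1088\right) \frac{1}{3128} = - \frac{8}{23}$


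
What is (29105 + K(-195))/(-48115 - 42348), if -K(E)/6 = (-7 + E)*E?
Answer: 207235/90463 ≈ 2.2908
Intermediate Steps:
K(E) = -6*E*(-7 + E) (K(E) = -6*(-7 + E)*E = -6*E*(-7 + E))
(29105 + K(-195))/(-48115 - 42348) = (29105 + 6*(-195)*(7 - 1*(-195)))/(-48115 - 42348) = (29105 + 6*(-195)*(7 + 195))/(-90463) = (29105 + 6*(-195)*202)*(-1/90463) = (29105 - 236340)*(-1/90463) = -207235*(-1/90463) = 207235/90463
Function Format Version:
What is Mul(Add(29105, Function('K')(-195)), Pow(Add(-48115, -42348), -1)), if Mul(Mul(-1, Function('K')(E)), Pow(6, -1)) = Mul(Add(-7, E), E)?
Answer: Rational(207235, 90463) ≈ 2.2908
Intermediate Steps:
Function('K')(E) = Mul(-6, E, Add(-7, E)) (Function('K')(E) = Mul(-6, Mul(Add(-7, E), E)) = Mul(-6, Mul(E, Add(-7, E))) = Mul(-6, E, Add(-7, E)))
Mul(Add(29105, Function('K')(-195)), Pow(Add(-48115, -42348), -1)) = Mul(Add(29105, Mul(6, -195, Add(7, Mul(-1, -195)))), Pow(Add(-48115, -42348), -1)) = Mul(Add(29105, Mul(6, -195, Add(7, 195))), Pow(-90463, -1)) = Mul(Add(29105, Mul(6, -195, 202)), Rational(-1, 90463)) = Mul(Add(29105, -236340), Rational(-1, 90463)) = Mul(-207235, Rational(-1, 90463)) = Rational(207235, 90463)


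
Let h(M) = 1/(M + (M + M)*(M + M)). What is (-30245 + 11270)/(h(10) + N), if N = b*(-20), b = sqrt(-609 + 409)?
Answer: -2593250/4482666667 - 212646500000*I*sqrt(2)/4482666667 ≈ -0.00057851 - 67.087*I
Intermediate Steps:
b = 10*I*sqrt(2) (b = sqrt(-200) = 10*I*sqrt(2) ≈ 14.142*I)
h(M) = 1/(M + 4*M**2) (h(M) = 1/(M + (2*M)*(2*M)) = 1/(M + 4*M**2))
N = -200*I*sqrt(2) (N = (10*I*sqrt(2))*(-20) = -200*I*sqrt(2) ≈ -282.84*I)
(-30245 + 11270)/(h(10) + N) = (-30245 + 11270)/(1/(10*(1 + 4*10)) - 200*I*sqrt(2)) = -18975/(1/(10*(1 + 40)) - 200*I*sqrt(2)) = -18975/((1/10)/41 - 200*I*sqrt(2)) = -18975/((1/10)*(1/41) - 200*I*sqrt(2)) = -18975/(1/410 - 200*I*sqrt(2))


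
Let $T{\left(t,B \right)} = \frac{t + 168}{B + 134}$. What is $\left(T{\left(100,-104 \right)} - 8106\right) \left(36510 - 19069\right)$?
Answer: $- \frac{2118314096}{15} \approx -1.4122 \cdot 10^{8}$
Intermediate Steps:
$T{\left(t,B \right)} = \frac{168 + t}{134 + B}$
$\left(T{\left(100,-104 \right)} - 8106\right) \left(36510 - 19069\right) = \left(\frac{168 + 100}{134 - 104} - 8106\right) \left(36510 - 19069\right) = \left(\frac{1}{30} \cdot 268 - 8106\right) 17441 = \left(\frac{134}{15} - 8106\right) 17441 = \left(- \frac{121456}{15}\right) 17441 = - \frac{2118314096}{15}$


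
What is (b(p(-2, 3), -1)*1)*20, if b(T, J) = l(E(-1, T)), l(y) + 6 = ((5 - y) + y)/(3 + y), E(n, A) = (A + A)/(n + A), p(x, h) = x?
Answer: -1260/13 ≈ -96.923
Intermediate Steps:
E(n, A) = 2*A/(A + n) (E(n, A) = (2*A)/(A + n) = 2*A/(A + n))
l(y) = -6 + 5/(3 + y) (l(y) = -6 + ((5 - y) + y)/(3 + y) = -6 + 5/(3 + y))
b(T, J) = (-13 - 12*T/(-1 + T))/(3 + 2*T/(-1 + T)) (b(T, J) = (-13 - 12*T/(T - 1))/(3 + 2*T/(T - 1)) = (-13 - 12*T/(-1 + T))/(3 + 2*T/(-1 + T)))
(b(p(-2, 3), -1)*1)*20 = (((13 - 25*(-2))/(-3 + 5*(-2)))*1)*20 = (((13 + 50)/(-3 - 10))*1)*20 = ((63/(-13))*1)*20 = (-1/13*63*1)*20 = -63/13*1*20 = -63/13*20 = -1260/13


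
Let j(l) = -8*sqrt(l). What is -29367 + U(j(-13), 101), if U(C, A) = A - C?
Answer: -29266 + 8*I*sqrt(13) ≈ -29266.0 + 28.844*I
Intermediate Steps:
-29367 + U(j(-13), 101) = -29367 + (101 - (-8)*sqrt(-13)) = -29367 + (101 - (-8)*I*sqrt(13)) = -29367 + (101 + 8*I*sqrt(13)) = -29266 + 8*I*sqrt(13)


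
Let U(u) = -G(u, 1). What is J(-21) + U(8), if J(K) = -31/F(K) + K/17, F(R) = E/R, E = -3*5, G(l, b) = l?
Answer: -4474/85 ≈ -52.635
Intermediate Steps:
E = -15
F(R) = -15/R
U(u) = -u
J(K) = 542*K/255 (J(K) = -31*(-K/15) + K/17 = -(-31)*K/15 + K*(1/17) = 31*K/15 + K/17 = 542*K/255)
J(-21) + U(8) = (542/255)*(-21) - 1*8 = -3794/85 - 8 = -4474/85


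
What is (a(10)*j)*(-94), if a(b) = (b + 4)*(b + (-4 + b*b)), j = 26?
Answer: -3626896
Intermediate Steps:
a(b) = (4 + b)*(-4 + b + b²) (a(b) = (4 + b)*(b + (-4 + b²)) = (4 + b)*(-4 + b + b²))
(a(10)*j)*(-94) = ((-16 + 10³ + 5*10²)*26)*(-94) = ((-16 + 1000 + 5*100)*26)*(-94) = ((-16 + 1000 + 500)*26)*(-94) = (1484*26)*(-94) = 38584*(-94) = -3626896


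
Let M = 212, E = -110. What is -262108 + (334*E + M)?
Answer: -298636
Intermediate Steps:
-262108 + (334*E + M) = -262108 + (334*(-110) + 212) = -262108 + (-36740 + 212) = -262108 - 36528 = -298636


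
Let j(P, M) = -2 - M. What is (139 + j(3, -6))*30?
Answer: 4290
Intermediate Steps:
(139 + j(3, -6))*30 = (139 + (-2 - 1*(-6)))*30 = (139 + (-2 + 6))*30 = (139 + 4)*30 = 143*30 = 4290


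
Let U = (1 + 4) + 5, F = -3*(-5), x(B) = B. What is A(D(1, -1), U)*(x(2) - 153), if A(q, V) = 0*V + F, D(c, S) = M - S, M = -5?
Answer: -2265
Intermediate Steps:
F = 15
D(c, S) = -5 - S
U = 10 (U = 5 + 5 = 10)
A(q, V) = 15 (A(q, V) = 0*V + 15 = 0 + 15 = 15)
A(D(1, -1), U)*(x(2) - 153) = 15*(2 - 153) = 15*(-151) = -2265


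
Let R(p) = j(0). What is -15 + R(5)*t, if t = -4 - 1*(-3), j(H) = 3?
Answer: -18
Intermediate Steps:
R(p) = 3
t = -1 (t = -4 + 3 = -1)
-15 + R(5)*t = -15 + 3*(-1) = -15 - 3 = -18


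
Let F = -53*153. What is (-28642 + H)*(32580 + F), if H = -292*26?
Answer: -886682214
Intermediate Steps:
H = -7592
F = -8109
(-28642 + H)*(32580 + F) = (-28642 - 7592)*(32580 - 8109) = -36234*24471 = -886682214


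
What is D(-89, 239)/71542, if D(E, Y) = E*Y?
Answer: -21271/71542 ≈ -0.29732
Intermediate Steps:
D(-89, 239)/71542 = -89*239/71542 = -21271*1/71542 = -21271/71542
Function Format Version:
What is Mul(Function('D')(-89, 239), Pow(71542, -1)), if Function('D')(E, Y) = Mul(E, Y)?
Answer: Rational(-21271, 71542) ≈ -0.29732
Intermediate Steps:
Mul(Function('D')(-89, 239), Pow(71542, -1)) = Mul(Mul(-89, 239), Pow(71542, -1)) = Mul(-21271, Rational(1, 71542)) = Rational(-21271, 71542)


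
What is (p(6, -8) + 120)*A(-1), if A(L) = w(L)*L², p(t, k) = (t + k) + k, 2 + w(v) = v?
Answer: -330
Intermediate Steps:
w(v) = -2 + v
p(t, k) = t + 2*k (p(t, k) = (k + t) + k = t + 2*k)
A(L) = L²*(-2 + L) (A(L) = (-2 + L)*L² = L²*(-2 + L))
(p(6, -8) + 120)*A(-1) = ((6 + 2*(-8)) + 120)*((-1)²*(-2 - 1)) = ((6 - 16) + 120)*(1*(-3)) = (-10 + 120)*(-3) = 110*(-3) = -330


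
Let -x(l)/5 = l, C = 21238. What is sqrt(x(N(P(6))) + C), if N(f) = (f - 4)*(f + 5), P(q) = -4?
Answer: sqrt(21278) ≈ 145.87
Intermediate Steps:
N(f) = (-4 + f)*(5 + f)
x(l) = -5*l
sqrt(x(N(P(6))) + C) = sqrt(-5*(-20 - 4 + (-4)**2) + 21238) = sqrt(-5*(-20 - 4 + 16) + 21238) = sqrt(-5*(-8) + 21238) = sqrt(40 + 21238) = sqrt(21278)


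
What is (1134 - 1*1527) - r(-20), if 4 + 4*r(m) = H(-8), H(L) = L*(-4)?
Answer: -400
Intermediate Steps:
H(L) = -4*L
r(m) = 7 (r(m) = -1 + (-4*(-8))/4 = -1 + (¼)*32 = -1 + 8 = 7)
(1134 - 1*1527) - r(-20) = (1134 - 1*1527) - 1*7 = (1134 - 1527) - 7 = -393 - 7 = -400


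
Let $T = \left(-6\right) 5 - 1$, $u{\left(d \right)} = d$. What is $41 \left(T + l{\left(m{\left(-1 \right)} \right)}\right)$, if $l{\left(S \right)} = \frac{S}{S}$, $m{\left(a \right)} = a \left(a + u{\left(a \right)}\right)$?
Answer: $-1230$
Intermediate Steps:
$m{\left(a \right)} = 2 a^{2}$ ($m{\left(a \right)} = a \left(a + a\right) = a 2 a = 2 a^{2}$)
$l{\left(S \right)} = 1$
$T = -31$ ($T = -30 - 1 = -31$)
$41 \left(T + l{\left(m{\left(-1 \right)} \right)}\right) = 41 \left(-31 + 1\right) = 41 \left(-30\right) = -1230$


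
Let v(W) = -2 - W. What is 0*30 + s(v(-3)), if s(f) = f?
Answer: 1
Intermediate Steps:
0*30 + s(v(-3)) = 0*30 + (-2 - 1*(-3)) = 0 + (-2 + 3) = 0 + 1 = 1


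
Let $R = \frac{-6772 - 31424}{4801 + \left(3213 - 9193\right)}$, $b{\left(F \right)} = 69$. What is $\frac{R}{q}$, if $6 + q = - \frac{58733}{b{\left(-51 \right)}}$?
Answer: $- \frac{292836}{7748257} \approx -0.037794$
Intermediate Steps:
$q = - \frac{59147}{69}$ ($q = -6 - \frac{58733}{69} = - \frac{59147}{69} \approx -857.2$)
$R = \frac{4244}{131}$ ($R = - \frac{38196}{4801 - 5980} = - \frac{38196}{-1179} = \left(-38196\right) \left(- \frac{1}{1179}\right) = \frac{4244}{131} \approx 32.397$)
$\frac{R}{q} = \frac{4244}{131 \left(- \frac{59147}{69}\right)} = \frac{4244}{131} \left(- \frac{69}{59147}\right) = - \frac{292836}{7748257}$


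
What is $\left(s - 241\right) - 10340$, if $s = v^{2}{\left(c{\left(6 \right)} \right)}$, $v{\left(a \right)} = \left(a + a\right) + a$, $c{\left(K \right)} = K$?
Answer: $-10257$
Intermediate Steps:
$v{\left(a \right)} = 3 a$ ($v{\left(a \right)} = 2 a + a = 3 a$)
$s = 324$ ($s = \left(3 \cdot 6\right)^{2} = 18^{2} = 324$)
$\left(s - 241\right) - 10340 = \left(324 - 241\right) - 10340 = 83 - 10340 = -10257$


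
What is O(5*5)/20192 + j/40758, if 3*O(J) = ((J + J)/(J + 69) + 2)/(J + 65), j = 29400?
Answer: 1255559560367/1740614408640 ≈ 0.72133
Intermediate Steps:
O(J) = (2 + 2*J/(69 + J))/(3*(65 + J)) (O(J) = (((J + J)/(J + 69) + 2)/(J + 65))/3 = (((2*J)/(69 + J) + 2)/(65 + J))/3 = ((2*J/(69 + J) + 2)/(65 + J))/3 = ((2 + 2*J/(69 + J))/(65 + J))/3 = (2 + 2*J/(69 + J))/(3*(65 + J)))
O(5*5)/20192 + j/40758 = (2*(69 + 2*(5*5))/(3*(4485 + (5*5)² + 134*(5*5))))/20192 + 29400/40758 = (2*(69 + 2*25)/(3*(4485 + 25² + 134*25)))*(1/20192) + 29400*(1/40758) = (2*(69 + 50)/(3*(4485 + 625 + 3350)))*(1/20192) + 4900/6793 = ((⅔)*119/8460)*(1/20192) + 4900/6793 = ((⅔)*(1/8460)*119)*(1/20192) + 4900/6793 = (119/12690)*(1/20192) + 4900/6793 = 119/256236480 + 4900/6793 = 1255559560367/1740614408640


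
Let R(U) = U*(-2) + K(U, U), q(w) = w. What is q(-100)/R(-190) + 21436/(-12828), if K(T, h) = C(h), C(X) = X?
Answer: -133891/60933 ≈ -2.1973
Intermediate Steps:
K(T, h) = h
R(U) = -U (R(U) = U*(-2) + U = -2*U + U = -U)
q(-100)/R(-190) + 21436/(-12828) = -100/((-1*(-190))) + 21436/(-12828) = -100/190 + 21436*(-1/12828) = -100*1/190 - 5359/3207 = -10/19 - 5359/3207 = -133891/60933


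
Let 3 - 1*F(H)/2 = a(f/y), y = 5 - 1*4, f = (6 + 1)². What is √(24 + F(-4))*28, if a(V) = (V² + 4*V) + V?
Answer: 28*I*√5262 ≈ 2031.1*I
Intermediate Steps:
f = 49 (f = 7² = 49)
y = 1 (y = 5 - 4 = 1)
a(V) = V² + 5*V
F(H) = -5286 (F(H) = 6 - 2*49/1*(5 + 49/1) = 6 - 2*49*1*(5 + 49*1) = 6 - 98*(5 + 49) = 6 - 98*54 = 6 - 2*2646 = 6 - 5292 = -5286)
√(24 + F(-4))*28 = √(24 - 5286)*28 = √(-5262)*28 = (I*√5262)*28 = 28*I*√5262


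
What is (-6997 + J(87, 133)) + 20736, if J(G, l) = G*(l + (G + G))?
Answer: 40448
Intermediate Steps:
J(G, l) = G*(l + 2*G)
(-6997 + J(87, 133)) + 20736 = (-6997 + 87*(133 + 2*87)) + 20736 = (-6997 + 87*(133 + 174)) + 20736 = (-6997 + 87*307) + 20736 = (-6997 + 26709) + 20736 = 19712 + 20736 = 40448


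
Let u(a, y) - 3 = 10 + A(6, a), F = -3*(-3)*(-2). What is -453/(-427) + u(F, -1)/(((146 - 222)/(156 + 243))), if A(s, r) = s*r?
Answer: 853677/1708 ≈ 499.81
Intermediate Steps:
A(s, r) = r*s
F = -18 (F = 9*(-2) = -18)
u(a, y) = 13 + 6*a (u(a, y) = 3 + (10 + a*6) = 3 + (10 + 6*a) = 13 + 6*a)
-453/(-427) + u(F, -1)/(((146 - 222)/(156 + 243))) = -453/(-427) + (13 + 6*(-18))/(((146 - 222)/(156 + 243))) = -453*(-1/427) + (13 - 108)/((-76/399)) = 453/427 - 95/((-76*1/399)) = 453/427 - 95/(-4/21) = 453/427 - 95*(-21/4) = 453/427 + 1995/4 = 853677/1708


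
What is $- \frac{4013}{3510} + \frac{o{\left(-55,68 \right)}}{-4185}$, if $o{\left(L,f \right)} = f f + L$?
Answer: $- \frac{243197}{108810} \approx -2.2351$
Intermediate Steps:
$o{\left(L,f \right)} = L + f^{2}$ ($o{\left(L,f \right)} = f^{2} + L = L + f^{2}$)
$- \frac{4013}{3510} + \frac{o{\left(-55,68 \right)}}{-4185} = - \frac{4013}{3510} + \frac{-55 + 68^{2}}{-4185} = \left(-4013\right) \frac{1}{3510} + \left(-55 + 4624\right) \left(- \frac{1}{4185}\right) = - \frac{4013}{3510} + 4569 \left(- \frac{1}{4185}\right) = - \frac{4013}{3510} - \frac{1523}{1395} = - \frac{243197}{108810}$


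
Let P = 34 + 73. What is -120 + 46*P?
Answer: 4802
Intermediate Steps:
P = 107
-120 + 46*P = -120 + 46*107 = -120 + 4922 = 4802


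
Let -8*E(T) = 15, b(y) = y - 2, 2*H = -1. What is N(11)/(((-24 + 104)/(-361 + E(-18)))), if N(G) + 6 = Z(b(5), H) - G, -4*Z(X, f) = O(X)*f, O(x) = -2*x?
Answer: 206113/2560 ≈ 80.513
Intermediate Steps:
H = -½ (H = (½)*(-1) = -½ ≈ -0.50000)
b(y) = -2 + y
E(T) = -15/8 (E(T) = -⅛*15 = -15/8)
Z(X, f) = X*f/2 (Z(X, f) = -(-2*X)*f/4 = -(-1)*X*f/2 = X*f/2)
N(G) = -27/4 - G (N(G) = -6 + ((½)*(-2 + 5)*(-½) - G) = -6 + ((½)*3*(-½) - G) = -6 + (-¾ - G) = -27/4 - G)
N(11)/(((-24 + 104)/(-361 + E(-18)))) = (-27/4 - 1*11)/(((-24 + 104)/(-361 - 15/8))) = (-27/4 - 11)/((80/(-2903/8))) = -71/(4*(80*(-8/2903))) = -71/(4*(-640/2903)) = -71/4*(-2903/640) = 206113/2560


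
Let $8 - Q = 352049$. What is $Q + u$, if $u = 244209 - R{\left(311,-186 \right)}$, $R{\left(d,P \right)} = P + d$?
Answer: $-107957$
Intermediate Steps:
$Q = -352041$ ($Q = 8 - 352049 = -352041$)
$u = 244084$ ($u = 244209 - \left(-186 + 311\right) = 244209 - 125 = 244084$)
$Q + u = -352041 + 244084 = -107957$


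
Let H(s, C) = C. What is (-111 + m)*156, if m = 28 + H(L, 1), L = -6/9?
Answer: -12792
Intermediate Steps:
L = -⅔ (L = -6*⅑ = -⅔ ≈ -0.66667)
m = 29 (m = 28 + 1 = 29)
(-111 + m)*156 = (-111 + 29)*156 = -82*156 = -12792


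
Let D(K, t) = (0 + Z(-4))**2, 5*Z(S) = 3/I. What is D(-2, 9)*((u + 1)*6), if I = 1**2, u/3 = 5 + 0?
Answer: 864/25 ≈ 34.560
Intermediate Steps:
u = 15 (u = 3*(5 + 0) = 3*5 = 15)
I = 1
Z(S) = 3/5 (Z(S) = (3/1)/5 = (3*1)/5 = (1/5)*3 = 3/5)
D(K, t) = 9/25 (D(K, t) = (0 + 3/5)**2 = (3/5)**2 = 9/25)
D(-2, 9)*((u + 1)*6) = 9*((15 + 1)*6)/25 = 9*(16*6)/25 = (9/25)*96 = 864/25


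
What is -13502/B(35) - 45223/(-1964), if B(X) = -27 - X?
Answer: 14660877/60884 ≈ 240.80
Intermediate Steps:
-13502/B(35) - 45223/(-1964) = -13502/(-27 - 1*35) - 45223/(-1964) = -13502/(-27 - 35) - 45223*(-1/1964) = -13502/(-62) + 45223/1964 = -13502*(-1/62) + 45223/1964 = 6751/31 + 45223/1964 = 14660877/60884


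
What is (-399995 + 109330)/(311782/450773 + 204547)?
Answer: -131023934045/92204576613 ≈ -1.4210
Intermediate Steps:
(-399995 + 109330)/(311782/450773 + 204547) = -290665/(311782*(1/450773) + 204547) = -290665/(311782/450773 + 204547) = -290665/92204576613/450773 = -290665*450773/92204576613 = -131023934045/92204576613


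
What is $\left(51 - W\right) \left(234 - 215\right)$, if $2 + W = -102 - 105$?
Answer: $4940$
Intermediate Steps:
$W = -209$ ($W = -2 - 207 = -209$)
$\left(51 - W\right) \left(234 - 215\right) = \left(51 - -209\right) \left(234 - 215\right) = \left(51 + 209\right) 19 = 260 \cdot 19 = 4940$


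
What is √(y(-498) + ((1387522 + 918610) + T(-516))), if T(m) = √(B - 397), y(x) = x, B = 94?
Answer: √(2305634 + I*√303) ≈ 1518.4 + 0.006*I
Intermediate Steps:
T(m) = I*√303 (T(m) = √(94 - 397) = √(-303) = I*√303)
√(y(-498) + ((1387522 + 918610) + T(-516))) = √(-498 + ((1387522 + 918610) + I*√303)) = √(-498 + (2306132 + I*√303)) = √(2305634 + I*√303)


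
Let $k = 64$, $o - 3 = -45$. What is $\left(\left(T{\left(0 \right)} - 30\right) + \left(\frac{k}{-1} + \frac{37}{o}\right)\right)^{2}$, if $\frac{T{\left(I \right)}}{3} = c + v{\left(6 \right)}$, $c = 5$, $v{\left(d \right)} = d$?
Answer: $\frac{6754801}{1764} \approx 3829.3$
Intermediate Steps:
$o = -42$ ($o = 3 - 45 = -42$)
$T{\left(I \right)} = 33$ ($T{\left(I \right)} = 3 \left(5 + 6\right) = 3 \cdot 11 = 33$)
$\left(\left(T{\left(0 \right)} - 30\right) + \left(\frac{k}{-1} + \frac{37}{o}\right)\right)^{2} = \left(\left(33 - 30\right) + \left(\frac{64}{-1} + \frac{37}{-42}\right)\right)^{2} = \left(3 + \left(64 \left(-1\right) + 37 \left(- \frac{1}{42}\right)\right)\right)^{2} = \left(3 - \frac{2725}{42}\right)^{2} = \left(- \frac{2599}{42}\right)^{2} = \frac{6754801}{1764}$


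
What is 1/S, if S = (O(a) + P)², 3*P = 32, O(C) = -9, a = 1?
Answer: 9/25 ≈ 0.36000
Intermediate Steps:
P = 32/3 (P = (⅓)*32 = 32/3 ≈ 10.667)
S = 25/9 (S = (-9 + 32/3)² = (5/3)² = 25/9 ≈ 2.7778)
1/S = 1/(25/9) = 9/25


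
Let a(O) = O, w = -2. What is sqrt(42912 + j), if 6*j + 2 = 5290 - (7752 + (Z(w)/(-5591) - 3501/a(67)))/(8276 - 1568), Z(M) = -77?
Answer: sqrt(69129085562234431993402)/1256398338 ≈ 209.27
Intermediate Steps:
j = 3321196128919/3769195014 (j = -1/3 + (5290 - (7752 + (-77/(-5591) - 3501/67))/(8276 - 1568))/6 = -1/3 + (5290 - (7752 + (-77*(-1/5591) - 3501*1/67))/6708)/6 = -1/3 + (5290 - (7752 + (77/5591 - 3501/67))/6708)/6 = -1/3 + (5290 - (7752 - 19568932/374597)/6708)/6 = -1/3 + (5290 - 2884307012/(374597*6708))/6 = -1/3 + (5290 - 1*721076753/628199169)/6 = -1/3 + (5290 - 721076753/628199169)/6 = -1/3 + (1/6)*(3322452527257/628199169) = -1/3 + 3322452527257/3769195014 = 3321196128919/3769195014 ≈ 881.14)
sqrt(42912 + j) = sqrt(42912 + 3321196128919/3769195014) = sqrt(165064892569687/3769195014) = sqrt(69129085562234431993402)/1256398338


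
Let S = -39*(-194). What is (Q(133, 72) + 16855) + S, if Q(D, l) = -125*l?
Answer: 15421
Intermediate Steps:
S = 7566
(Q(133, 72) + 16855) + S = (-125*72 + 16855) + 7566 = (-9000 + 16855) + 7566 = 7855 + 7566 = 15421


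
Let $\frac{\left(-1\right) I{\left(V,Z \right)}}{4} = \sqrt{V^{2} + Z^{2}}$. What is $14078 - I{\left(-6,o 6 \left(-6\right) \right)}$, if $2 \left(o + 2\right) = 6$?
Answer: $14078 + 24 \sqrt{37} \approx 14224.0$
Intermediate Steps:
$o = 1$ ($o = -2 + \frac{1}{2} \cdot 6 = -2 + 3 = 1$)
$I{\left(V,Z \right)} = - 4 \sqrt{V^{2} + Z^{2}}$
$14078 - I{\left(-6,o 6 \left(-6\right) \right)} = 14078 - - 4 \sqrt{\left(-6\right)^{2} + \left(1 \cdot 6 \left(-6\right)\right)^{2}} = 14078 - - 4 \sqrt{36 + \left(6 \left(-6\right)\right)^{2}} = 14078 - - 4 \sqrt{36 + \left(-36\right)^{2}} = 14078 - - 4 \sqrt{36 + 1296} = 14078 - - 4 \sqrt{1332} = 14078 - - 4 \cdot 6 \sqrt{37} = 14078 - - 24 \sqrt{37} = 14078 + 24 \sqrt{37}$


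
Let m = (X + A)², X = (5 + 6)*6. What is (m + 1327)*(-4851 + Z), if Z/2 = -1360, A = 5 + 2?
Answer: -50392576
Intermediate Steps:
A = 7
Z = -2720 (Z = 2*(-1360) = -2720)
X = 66 (X = 11*6 = 66)
m = 5329 (m = (66 + 7)² = 73² = 5329)
(m + 1327)*(-4851 + Z) = (5329 + 1327)*(-4851 - 2720) = 6656*(-7571) = -50392576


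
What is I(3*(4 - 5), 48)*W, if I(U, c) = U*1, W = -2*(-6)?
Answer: -36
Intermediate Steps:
W = 12
I(U, c) = U
I(3*(4 - 5), 48)*W = (3*(4 - 5))*12 = (3*(-1))*12 = -3*12 = -36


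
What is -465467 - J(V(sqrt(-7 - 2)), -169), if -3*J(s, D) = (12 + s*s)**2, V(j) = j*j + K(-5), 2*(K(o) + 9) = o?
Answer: -19352975/48 ≈ -4.0319e+5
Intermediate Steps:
K(o) = -9 + o/2
V(j) = -23/2 + j**2 (V(j) = j*j + (-9 + (1/2)*(-5)) = j**2 + (-9 - 5/2) = j**2 - 23/2 = -23/2 + j**2)
J(s, D) = -(12 + s**2)**2/3 (J(s, D) = -(12 + s*s)**2/3 = -(12 + s**2)**2/3)
-465467 - J(V(sqrt(-7 - 2)), -169) = -465467 - (-1)*(12 + (-23/2 + (sqrt(-7 - 2))**2)**2)**2/3 = -465467 - (-1)*(12 + (-23/2 + (sqrt(-9))**2)**2)**2/3 = -465467 - (-1)*(12 + (-23/2 + (3*I)**2)**2)**2/3 = -465467 - (-1)*(12 + (-23/2 - 9)**2)**2/3 = -465467 - (-1)*(12 + (-41/2)**2)**2/3 = -465467 - (-1)*(12 + 1681/4)**2/3 = -465467 - (-1)*(1729/4)**2/3 = -465467 - (-1)*2989441/(3*16) = -465467 - 1*(-2989441/48) = -465467 + 2989441/48 = -19352975/48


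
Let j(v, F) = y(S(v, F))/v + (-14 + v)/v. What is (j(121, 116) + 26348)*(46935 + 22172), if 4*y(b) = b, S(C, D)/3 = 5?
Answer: 881312932625/484 ≈ 1.8209e+9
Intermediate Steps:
S(C, D) = 15 (S(C, D) = 3*5 = 15)
y(b) = b/4
j(v, F) = 15/(4*v) + (-14 + v)/v (j(v, F) = ((1/4)*15)/v + (-14 + v)/v = 15/(4*v) + (-14 + v)/v)
(j(121, 116) + 26348)*(46935 + 22172) = ((-41/4 + 121)/121 + 26348)*(46935 + 22172) = ((1/121)*(443/4) + 26348)*69107 = (443/484 + 26348)*69107 = (12752875/484)*69107 = 881312932625/484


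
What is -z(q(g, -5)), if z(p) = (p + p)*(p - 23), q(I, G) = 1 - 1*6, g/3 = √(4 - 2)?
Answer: -280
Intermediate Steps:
g = 3*√2 (g = 3*√(4 - 2) = 3*√2 ≈ 4.2426)
q(I, G) = -5 (q(I, G) = 1 - 6 = -5)
z(p) = 2*p*(-23 + p) (z(p) = (2*p)*(-23 + p) = 2*p*(-23 + p))
-z(q(g, -5)) = -2*(-5)*(-23 - 5) = -2*(-5)*(-28) = -1*280 = -280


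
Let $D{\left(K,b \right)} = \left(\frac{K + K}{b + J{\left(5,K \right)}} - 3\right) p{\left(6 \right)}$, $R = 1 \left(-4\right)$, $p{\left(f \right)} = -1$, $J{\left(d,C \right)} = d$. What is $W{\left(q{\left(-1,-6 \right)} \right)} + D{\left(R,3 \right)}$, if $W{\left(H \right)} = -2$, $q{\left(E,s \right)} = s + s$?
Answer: $2$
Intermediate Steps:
$q{\left(E,s \right)} = 2 s$
$R = -4$
$D{\left(K,b \right)} = 3 - \frac{2 K}{5 + b}$ ($D{\left(K,b \right)} = \left(\frac{K + K}{b + 5} - 3\right) \left(-1\right) = \left(\frac{2 K}{5 + b} - 3\right) \left(-1\right) = \left(-3 + \frac{2 K}{5 + b}\right) \left(-1\right) = 3 - \frac{2 K}{5 + b}$)
$W{\left(q{\left(-1,-6 \right)} \right)} + D{\left(R,3 \right)} = -2 + \frac{15 - -8 + 3 \cdot 3}{5 + 3} = -2 + \frac{15 + 8 + 9}{8} = -2 + \frac{1}{8} \cdot 32 = -2 + 4 = 2$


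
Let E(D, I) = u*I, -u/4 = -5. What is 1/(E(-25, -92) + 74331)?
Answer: 1/72491 ≈ 1.3795e-5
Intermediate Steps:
u = 20 (u = -4*(-5) = 20)
E(D, I) = 20*I
1/(E(-25, -92) + 74331) = 1/(20*(-92) + 74331) = 1/(-1840 + 74331) = 1/72491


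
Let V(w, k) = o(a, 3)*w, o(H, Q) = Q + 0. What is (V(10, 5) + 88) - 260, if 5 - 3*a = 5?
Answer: -142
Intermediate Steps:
a = 0 (a = 5/3 - ⅓*5 = 5/3 - 5/3 = 0)
o(H, Q) = Q
V(w, k) = 3*w
(V(10, 5) + 88) - 260 = (3*10 + 88) - 260 = (30 + 88) - 260 = 118 - 260 = -142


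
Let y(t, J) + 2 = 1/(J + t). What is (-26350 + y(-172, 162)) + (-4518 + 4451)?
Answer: -264191/10 ≈ -26419.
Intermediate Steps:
y(t, J) = -2 + 1/(J + t)
(-26350 + y(-172, 162)) + (-4518 + 4451) = (-26350 + (1 - 2*162 - 2*(-172))/(162 - 172)) + (-4518 + 4451) = (-26350 + (1 - 324 + 344)/(-10)) - 67 = (-26350 - ⅒*21) - 67 = (-26350 - 21/10) - 67 = -263521/10 - 67 = -264191/10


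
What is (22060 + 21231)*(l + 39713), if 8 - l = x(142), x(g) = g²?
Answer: 846642087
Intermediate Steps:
l = -20156 (l = 8 - 1*142² = 8 - 1*20164 = 8 - 20164 = -20156)
(22060 + 21231)*(l + 39713) = (22060 + 21231)*(-20156 + 39713) = 43291*19557 = 846642087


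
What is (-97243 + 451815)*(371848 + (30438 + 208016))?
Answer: 216396000744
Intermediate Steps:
(-97243 + 451815)*(371848 + (30438 + 208016)) = 354572*(371848 + 238454) = 354572*610302 = 216396000744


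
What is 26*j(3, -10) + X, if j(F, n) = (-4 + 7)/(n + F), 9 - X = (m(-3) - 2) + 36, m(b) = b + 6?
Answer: -274/7 ≈ -39.143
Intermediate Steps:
m(b) = 6 + b
X = -28 (X = 9 - (((6 - 3) - 2) + 36) = 9 - ((3 - 2) + 36) = 9 - (1 + 36) = 9 - 1*37 = 9 - 37 = -28)
j(F, n) = 3/(F + n)
26*j(3, -10) + X = 26*(3/(3 - 10)) - 28 = 26*(3/(-7)) - 28 = 26*(3*(-⅐)) - 28 = 26*(-3/7) - 28 = -78/7 - 28 = -274/7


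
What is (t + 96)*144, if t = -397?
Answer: -43344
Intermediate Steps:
(t + 96)*144 = (-397 + 96)*144 = -301*144 = -43344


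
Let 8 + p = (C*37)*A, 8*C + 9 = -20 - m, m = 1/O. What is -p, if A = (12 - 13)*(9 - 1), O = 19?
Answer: -20272/19 ≈ -1066.9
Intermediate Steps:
m = 1/19 ≈ 0.052632
A = -8 (A = -1*8 = -8)
C = -69/19 (C = -9/8 + (-20 - 1*1/19)/8 = -9/8 + (-20 - 1/19)/8 = -9/8 + (⅛)*(-381/19) = -9/8 - 381/152 = -69/19 ≈ -3.6316)
p = 20272/19 (p = -8 - 69/19*37*(-8) = -8 - 2553/19*(-8) = -8 + 20424/19 = 20272/19 ≈ 1066.9)
-p = -1*20272/19 = -20272/19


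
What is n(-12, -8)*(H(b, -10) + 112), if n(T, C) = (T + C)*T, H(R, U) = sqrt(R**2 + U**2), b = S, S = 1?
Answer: 26880 + 240*sqrt(101) ≈ 29292.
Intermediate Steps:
b = 1
n(T, C) = T*(C + T) (n(T, C) = (C + T)*T = T*(C + T))
n(-12, -8)*(H(b, -10) + 112) = (-12*(-8 - 12))*(sqrt(1**2 + (-10)**2) + 112) = (-12*(-20))*(sqrt(1 + 100) + 112) = 240*(sqrt(101) + 112) = 240*(112 + sqrt(101)) = 26880 + 240*sqrt(101)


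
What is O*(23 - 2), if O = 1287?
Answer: 27027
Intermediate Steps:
O*(23 - 2) = 1287*(23 - 2) = 1287*21 = 27027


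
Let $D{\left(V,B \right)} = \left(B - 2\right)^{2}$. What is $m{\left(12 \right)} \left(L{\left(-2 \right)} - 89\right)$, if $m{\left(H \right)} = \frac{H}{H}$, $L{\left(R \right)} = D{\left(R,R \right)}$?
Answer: $-73$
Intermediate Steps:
$D{\left(V,B \right)} = \left(-2 + B\right)^{2}$
$L{\left(R \right)} = \left(-2 + R\right)^{2}$
$m{\left(H \right)} = 1$
$m{\left(12 \right)} \left(L{\left(-2 \right)} - 89\right) = 1 \left(\left(-2 - 2\right)^{2} - 89\right) = 1 \left(\left(-4\right)^{2} - 89\right) = 1 \left(16 - 89\right) = 1 \left(-73\right) = -73$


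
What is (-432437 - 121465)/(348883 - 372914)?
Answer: 553902/24031 ≈ 23.049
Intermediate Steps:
(-432437 - 121465)/(348883 - 372914) = -553902/(-24031) = -553902*(-1/24031) = 553902/24031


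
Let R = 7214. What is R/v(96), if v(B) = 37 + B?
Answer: 7214/133 ≈ 54.241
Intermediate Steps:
R/v(96) = 7214/(37 + 96) = 7214/133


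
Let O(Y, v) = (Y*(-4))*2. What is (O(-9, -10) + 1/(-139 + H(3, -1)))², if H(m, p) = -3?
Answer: 104509729/20164 ≈ 5183.0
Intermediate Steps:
O(Y, v) = -8*Y (O(Y, v) = -4*Y*2 = -8*Y)
(O(-9, -10) + 1/(-139 + H(3, -1)))² = (-8*(-9) + 1/(-139 - 3))² = (72 + 1/(-142))² = (72 - 1/142)² = (10223/142)² = 104509729/20164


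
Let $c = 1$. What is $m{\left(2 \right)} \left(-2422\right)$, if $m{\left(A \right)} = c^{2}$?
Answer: $-2422$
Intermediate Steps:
$m{\left(A \right)} = 1$ ($m{\left(A \right)} = 1^{2} = 1$)
$m{\left(2 \right)} \left(-2422\right) = 1 \left(-2422\right) = -2422$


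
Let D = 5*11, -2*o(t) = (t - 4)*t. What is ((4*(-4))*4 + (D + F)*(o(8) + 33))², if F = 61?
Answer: 3640464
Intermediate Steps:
o(t) = -t*(-4 + t)/2 (o(t) = -(t - 4)*t/2 = -(-4 + t)*t/2 = -t*(-4 + t)/2)
D = 55
((4*(-4))*4 + (D + F)*(o(8) + 33))² = ((4*(-4))*4 + (55 + 61)*((½)*8*(4 - 1*8) + 33))² = (-16*4 + 116*((½)*8*(4 - 8) + 33))² = (-64 + 116*((½)*8*(-4) + 33))² = (-64 + 116*(-16 + 33))² = (-64 + 116*17)² = (-64 + 1972)² = 1908² = 3640464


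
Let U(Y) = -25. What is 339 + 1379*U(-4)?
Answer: -34136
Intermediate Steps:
339 + 1379*U(-4) = 339 + 1379*(-25) = 339 - 34475 = -34136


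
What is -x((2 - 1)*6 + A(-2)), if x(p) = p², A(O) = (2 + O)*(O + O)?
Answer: -36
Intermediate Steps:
A(O) = 2*O*(2 + O) (A(O) = (2 + O)*(2*O) = 2*O*(2 + O))
-x((2 - 1)*6 + A(-2)) = -((2 - 1)*6 + 2*(-2)*(2 - 2))² = -(1*6 + 2*(-2)*0)² = -(6 + 0)² = -1*6² = -1*36 = -36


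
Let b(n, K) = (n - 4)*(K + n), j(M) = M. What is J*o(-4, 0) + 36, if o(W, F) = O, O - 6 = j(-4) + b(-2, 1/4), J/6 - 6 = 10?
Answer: 1236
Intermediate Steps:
J = 96 (J = 36 + 6*10 = 36 + 60 = 96)
b(n, K) = (-4 + n)*(K + n)
O = 25/2 (O = 6 + (-4 + ((-2)**2 - 4/4 - 4*(-2) - 2/4)) = 6 + (-4 + (4 - 4*1/4 + 8 + (1/4)*(-2))) = 6 + (-4 + (4 - 1 + 8 - 1/2)) = 6 + (-4 + 21/2) = 6 + 13/2 = 25/2 ≈ 12.500)
o(W, F) = 25/2
J*o(-4, 0) + 36 = 96*(25/2) + 36 = 1200 + 36 = 1236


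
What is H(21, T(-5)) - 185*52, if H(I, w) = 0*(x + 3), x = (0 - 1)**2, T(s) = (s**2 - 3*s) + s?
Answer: -9620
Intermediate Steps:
T(s) = s**2 - 2*s
x = 1 (x = (-1)**2 = 1)
H(I, w) = 0 (H(I, w) = 0*(1 + 3) = 0*4 = 0)
H(21, T(-5)) - 185*52 = 0 - 185*52 = 0 - 9620 = -9620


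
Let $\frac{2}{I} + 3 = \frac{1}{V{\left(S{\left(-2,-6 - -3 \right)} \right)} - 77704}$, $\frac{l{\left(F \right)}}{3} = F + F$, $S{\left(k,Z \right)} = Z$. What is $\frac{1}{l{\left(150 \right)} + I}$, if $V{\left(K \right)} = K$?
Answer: $\frac{116561}{104827193} \approx 0.0011119$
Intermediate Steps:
$l{\left(F \right)} = 6 F$ ($l{\left(F \right)} = 3 \left(F + F\right) = 3 \cdot 2 F = 6 F$)
$I = - \frac{77707}{116561}$ ($I = \frac{2}{-3 + \frac{1}{\left(-6 - -3\right) - 77704}} = \frac{2}{-3 + \frac{1}{\left(-6 + 3\right) - 77704}} = \frac{2}{-3 + \frac{1}{-3 - 77704}} = \frac{2}{-3 + \frac{1}{-77707}} = \frac{2}{-3 - \frac{1}{77707}} = \frac{2}{- \frac{233122}{77707}} = 2 \left(- \frac{77707}{233122}\right) = - \frac{77707}{116561} \approx -0.66666$)
$\frac{1}{l{\left(150 \right)} + I} = \frac{1}{6 \cdot 150 - \frac{77707}{116561}} = \frac{1}{900 - \frac{77707}{116561}} = \frac{1}{\frac{104827193}{116561}} = \frac{116561}{104827193}$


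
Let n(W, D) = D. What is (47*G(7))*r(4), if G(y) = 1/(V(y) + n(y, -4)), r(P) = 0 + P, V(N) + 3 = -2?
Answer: -188/9 ≈ -20.889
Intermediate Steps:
V(N) = -5 (V(N) = -3 - 2 = -5)
r(P) = P
G(y) = -1/9 (G(y) = 1/(-5 - 4) = 1/(-9) = -1/9)
(47*G(7))*r(4) = (47*(-1/9))*4 = -47/9*4 = -188/9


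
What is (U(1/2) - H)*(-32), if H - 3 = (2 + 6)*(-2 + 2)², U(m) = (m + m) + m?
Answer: 48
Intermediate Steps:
U(m) = 3*m (U(m) = 2*m + m = 3*m)
H = 3 (H = 3 + (2 + 6)*(-2 + 2)² = 3 + 8*0² = 3 + 8*0 = 3 + 0 = 3)
(U(1/2) - H)*(-32) = (3/2 - 1*3)*(-32) = (3*(½) - 3)*(-32) = (3/2 - 3)*(-32) = -3/2*(-32) = 48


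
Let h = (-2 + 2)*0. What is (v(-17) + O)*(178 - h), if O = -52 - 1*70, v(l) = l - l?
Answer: -21716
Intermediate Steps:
v(l) = 0
O = -122 (O = -52 - 70 = -122)
h = 0 (h = 0*0 = 0)
(v(-17) + O)*(178 - h) = (0 - 122)*(178 - 1*0) = -122*(178 + 0) = -122*178 = -21716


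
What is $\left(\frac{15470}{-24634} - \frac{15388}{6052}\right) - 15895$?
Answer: $- \frac{296272282349}{18635621} \approx -15898.0$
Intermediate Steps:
$\left(\frac{15470}{-24634} - \frac{15388}{6052}\right) - 15895 = \left(15470 \left(- \frac{1}{24634}\right) - \frac{3847}{1513}\right) - 15895 = \left(- \frac{7735}{12317} - \frac{3847}{1513}\right) - 15895 = - \frac{59086554}{18635621} - 15895 = - \frac{296272282349}{18635621}$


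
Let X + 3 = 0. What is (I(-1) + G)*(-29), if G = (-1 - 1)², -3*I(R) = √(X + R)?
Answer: -116 + 58*I/3 ≈ -116.0 + 19.333*I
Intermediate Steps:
X = -3 (X = -3 + 0 = -3)
I(R) = -√(-3 + R)/3
G = 4 (G = (-2)² = 4)
(I(-1) + G)*(-29) = (-√(-3 - 1)/3 + 4)*(-29) = (-2*I/3 + 4)*(-29) = (4 - 2*I/3)*(-29) = -116 + 58*I/3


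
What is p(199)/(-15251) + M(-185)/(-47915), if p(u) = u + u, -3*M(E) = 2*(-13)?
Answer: -57607036/2192254995 ≈ -0.026278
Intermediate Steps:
M(E) = 26/3 (M(E) = -2*(-13)/3 = -⅓*(-26) = 26/3)
p(u) = 2*u
p(199)/(-15251) + M(-185)/(-47915) = (2*199)/(-15251) + (26/3)/(-47915) = 398*(-1/15251) + (26/3)*(-1/47915) = -398/15251 - 26/143745 = -57607036/2192254995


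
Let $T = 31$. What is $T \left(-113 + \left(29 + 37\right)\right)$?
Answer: $-1457$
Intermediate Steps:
$T \left(-113 + \left(29 + 37\right)\right) = 31 \left(-113 + \left(29 + 37\right)\right) = 31 \left(-113 + 66\right) = 31 \left(-47\right) = -1457$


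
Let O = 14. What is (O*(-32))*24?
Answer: -10752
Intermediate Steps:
(O*(-32))*24 = (14*(-32))*24 = -448*24 = -10752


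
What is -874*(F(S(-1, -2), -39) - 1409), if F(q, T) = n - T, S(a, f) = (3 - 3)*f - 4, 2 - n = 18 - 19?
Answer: 1194758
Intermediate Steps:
n = 3 (n = 2 - (18 - 19) = 2 - 1*(-1) = 2 + 1 = 3)
S(a, f) = -4 (S(a, f) = 0*f - 4 = 0 - 4 = -4)
F(q, T) = 3 - T
-874*(F(S(-1, -2), -39) - 1409) = -874*((3 - 1*(-39)) - 1409) = -874*((3 + 39) - 1409) = -874*(42 - 1409) = -874*(-1367) = 1194758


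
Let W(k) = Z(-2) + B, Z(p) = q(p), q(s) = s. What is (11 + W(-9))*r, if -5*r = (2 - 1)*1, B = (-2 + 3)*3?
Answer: -12/5 ≈ -2.4000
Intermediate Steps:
Z(p) = p
B = 3 (B = 1*3 = 3)
W(k) = 1 (W(k) = -2 + 3 = 1)
r = -⅕ (r = -(2 - 1)/5 = -1/5 = -⅕*1 = -⅕ ≈ -0.20000)
(11 + W(-9))*r = (11 + 1)*(-⅕) = 12*(-⅕) = -12/5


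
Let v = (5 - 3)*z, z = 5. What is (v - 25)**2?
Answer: 225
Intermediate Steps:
v = 10 (v = (5 - 3)*5 = 2*5 = 10)
(v - 25)**2 = (10 - 25)**2 = (-15)**2 = 225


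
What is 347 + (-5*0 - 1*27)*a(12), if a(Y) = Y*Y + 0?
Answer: -3541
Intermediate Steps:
a(Y) = Y² (a(Y) = Y² + 0 = Y²)
347 + (-5*0 - 1*27)*a(12) = 347 + (-5*0 - 1*27)*12² = 347 + (0 - 27)*144 = 347 - 27*144 = 347 - 3888 = -3541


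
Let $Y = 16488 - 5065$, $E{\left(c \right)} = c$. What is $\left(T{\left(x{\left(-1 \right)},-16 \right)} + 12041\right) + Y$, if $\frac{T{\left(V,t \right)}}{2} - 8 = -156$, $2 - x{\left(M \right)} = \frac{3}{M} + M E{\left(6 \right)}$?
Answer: $23168$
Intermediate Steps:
$x{\left(M \right)} = 2 - 6 M - \frac{3}{M}$ ($x{\left(M \right)} = 2 - \left(\frac{3}{M} + M 6\right) = 2 - \left(\frac{3}{M} + 6 M\right) = 2 - 6 M - \frac{3}{M}$)
$Y = 11423$
$T{\left(V,t \right)} = -296$ ($T{\left(V,t \right)} = 16 + 2 \left(-156\right) = 16 - 312 = -296$)
$\left(T{\left(x{\left(-1 \right)},-16 \right)} + 12041\right) + Y = \left(-296 + 12041\right) + 11423 = 11745 + 11423 = 23168$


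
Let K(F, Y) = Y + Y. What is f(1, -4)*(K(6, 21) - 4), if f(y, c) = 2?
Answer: 76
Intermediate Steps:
K(F, Y) = 2*Y
f(1, -4)*(K(6, 21) - 4) = 2*(2*21 - 4) = 2*(42 - 4) = 2*38 = 76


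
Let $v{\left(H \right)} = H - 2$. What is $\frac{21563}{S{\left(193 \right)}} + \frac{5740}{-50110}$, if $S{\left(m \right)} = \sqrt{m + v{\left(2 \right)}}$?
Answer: $- \frac{574}{5011} + \frac{21563 \sqrt{193}}{193} \approx 1552.0$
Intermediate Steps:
$v{\left(H \right)} = -2 + H$
$S{\left(m \right)} = \sqrt{m}$ ($S{\left(m \right)} = \sqrt{m + \left(-2 + 2\right)} = \sqrt{m + 0} = \sqrt{m}$)
$\frac{21563}{S{\left(193 \right)}} + \frac{5740}{-50110} = \frac{21563}{\sqrt{193}} + \frac{5740}{-50110} = 21563 \frac{\sqrt{193}}{193} + 5740 \left(- \frac{1}{50110}\right) = \frac{21563 \sqrt{193}}{193} - \frac{574}{5011} = - \frac{574}{5011} + \frac{21563 \sqrt{193}}{193}$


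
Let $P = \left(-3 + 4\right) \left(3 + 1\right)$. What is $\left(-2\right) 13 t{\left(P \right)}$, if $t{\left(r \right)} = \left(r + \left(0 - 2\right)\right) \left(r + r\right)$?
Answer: $-416$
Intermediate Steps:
$P = 4$ ($P = 1 \cdot 4 = 4$)
$t{\left(r \right)} = 2 r \left(-2 + r\right)$ ($t{\left(r \right)} = \left(r - 2\right) 2 r = \left(-2 + r\right) 2 r = 2 r \left(-2 + r\right)$)
$\left(-2\right) 13 t{\left(P \right)} = \left(-2\right) 13 \cdot 2 \cdot 4 \left(-2 + 4\right) = - 26 \cdot 2 \cdot 4 \cdot 2 = \left(-26\right) 16 = -416$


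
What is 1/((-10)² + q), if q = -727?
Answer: -1/627 ≈ -0.0015949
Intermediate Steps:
1/((-10)² + q) = 1/((-10)² - 727) = 1/(100 - 727) = 1/(-627) = -1/627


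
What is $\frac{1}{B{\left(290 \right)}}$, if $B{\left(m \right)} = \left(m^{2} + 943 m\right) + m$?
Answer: $\frac{1}{357860} \approx 2.7944 \cdot 10^{-6}$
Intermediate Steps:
$B{\left(m \right)} = m^{2} + 944 m$
$\frac{1}{B{\left(290 \right)}} = \frac{1}{290 \left(944 + 290\right)} = \frac{1}{290 \cdot 1234} = \frac{1}{357860}$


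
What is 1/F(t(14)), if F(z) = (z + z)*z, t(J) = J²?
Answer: 1/76832 ≈ 1.3015e-5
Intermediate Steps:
F(z) = 2*z² (F(z) = (2*z)*z = 2*z²)
1/F(t(14)) = 1/(2*(14²)²) = 1/(2*196²) = 1/(2*38416) = 1/76832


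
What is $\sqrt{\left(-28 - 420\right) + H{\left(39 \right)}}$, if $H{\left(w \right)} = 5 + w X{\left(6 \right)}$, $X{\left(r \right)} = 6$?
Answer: $i \sqrt{209} \approx 14.457 i$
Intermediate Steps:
$H{\left(w \right)} = 5 + 6 w$ ($H{\left(w \right)} = 5 + w 6 = 5 + 6 w$)
$\sqrt{\left(-28 - 420\right) + H{\left(39 \right)}} = \sqrt{\left(-28 - 420\right) + \left(5 + 6 \cdot 39\right)} = \sqrt{\left(-28 - 420\right) + \left(5 + 234\right)} = \sqrt{-448 + 239} = \sqrt{-209} = i \sqrt{209}$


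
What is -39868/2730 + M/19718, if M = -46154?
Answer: -228029411/13457535 ≈ -16.944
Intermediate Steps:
-39868/2730 + M/19718 = -39868/2730 - 46154/19718 = -39868*1/2730 - 46154*1/19718 = -19934/1365 - 23077/9859 = -228029411/13457535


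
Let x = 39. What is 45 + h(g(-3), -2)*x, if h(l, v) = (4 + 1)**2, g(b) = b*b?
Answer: 1020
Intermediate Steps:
g(b) = b**2
h(l, v) = 25 (h(l, v) = 5**2 = 25)
45 + h(g(-3), -2)*x = 45 + 25*39 = 45 + 975 = 1020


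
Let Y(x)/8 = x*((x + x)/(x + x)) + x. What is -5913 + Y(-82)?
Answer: -7225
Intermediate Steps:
Y(x) = 16*x (Y(x) = 8*(x*((x + x)/(x + x)) + x) = 8*(x*((2*x)/((2*x))) + x) = 8*(x*((2*x)*(1/(2*x))) + x) = 8*(x*1 + x) = 8*(x + x) = 8*(2*x) = 16*x)
-5913 + Y(-82) = -5913 + 16*(-82) = -5913 - 1312 = -7225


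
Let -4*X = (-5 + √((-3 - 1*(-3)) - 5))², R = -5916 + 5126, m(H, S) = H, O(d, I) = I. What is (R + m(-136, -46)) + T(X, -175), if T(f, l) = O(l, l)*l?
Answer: 29699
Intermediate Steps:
R = -790
X = -(-5 + I*√5)²/4 (X = -(-5 + √((-3 - 1*(-3)) - 5))²/4 = -(-5 + √((-3 + 3) - 5))²/4 = -(-5 + √(0 - 5))²/4 = -(-5 + √(-5))²/4 = -(-5 + I*√5)²/4 ≈ -5.0 + 5.5902*I)
T(f, l) = l² (T(f, l) = l*l = l²)
(R + m(-136, -46)) + T(X, -175) = (-790 - 136) + (-175)² = -926 + 30625 = 29699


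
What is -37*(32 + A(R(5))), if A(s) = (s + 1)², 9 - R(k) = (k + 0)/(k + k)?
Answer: -18093/4 ≈ -4523.3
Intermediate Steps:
R(k) = 17/2 (R(k) = 9 - (k + 0)/(k + k) = 9 - k/(2*k) = 9 - k*1/(2*k) = 9 - 1*½ = 9 - ½ = 17/2)
A(s) = (1 + s)²
-37*(32 + A(R(5))) = -37*(32 + (1 + 17/2)²) = -37*(32 + (19/2)²) = -37*(32 + 361/4) = -37*489/4 = -18093/4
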